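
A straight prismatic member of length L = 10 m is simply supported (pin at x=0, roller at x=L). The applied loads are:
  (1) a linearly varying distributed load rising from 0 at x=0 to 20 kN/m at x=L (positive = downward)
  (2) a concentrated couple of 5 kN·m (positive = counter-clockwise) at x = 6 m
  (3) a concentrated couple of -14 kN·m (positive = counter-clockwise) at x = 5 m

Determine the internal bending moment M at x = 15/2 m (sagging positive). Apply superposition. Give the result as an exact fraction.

Load 1 — triangular load w₀=20 kN/m (0→w₀ over full span):
  M_1 = w₀Lx/6 - w₀x³/(6L) = 20·10·(15/2)/6 - 20·(15/2)³/(6·10) = 875/8 kN·m
Load 2 — applied couple M₀=5 kN·m at a=6 m (b=L-a=4):
  M_2 = M₀x/L - M₀  [x>a] = 5·(15/2)/10 - 5 = -5/4 kN·m
Load 3 — applied couple M₀=-14 kN·m at a=5 m (b=L-a=5):
  M_3 = M₀x/L - M₀  [x>a] = (-14)·(15/2)/10 - (-14) = 7/2 kN·m
Superposition: M = Σ M_i = 893/8 kN·m ≈ 111.625000 kN·m

M(15/2) = 893/8 kN·m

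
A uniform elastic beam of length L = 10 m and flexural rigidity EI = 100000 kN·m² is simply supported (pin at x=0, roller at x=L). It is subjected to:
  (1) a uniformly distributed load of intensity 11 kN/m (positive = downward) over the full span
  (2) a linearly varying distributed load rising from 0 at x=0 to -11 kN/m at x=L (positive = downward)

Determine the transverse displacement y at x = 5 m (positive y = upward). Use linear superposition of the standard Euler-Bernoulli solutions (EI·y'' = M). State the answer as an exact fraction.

y(5) = -11/1536 m

Load 1 — uniform load w=11 kN/m over full span:
  y_1 = -wx(L³-2Lx²+x³)/(24EI) = -11·5·(10³-2·10·5²+5³)/(24·100000) = -11/768 m
Load 2 — triangular load w₀=-11 kN/m (0→w₀ over full span):
  y_2 = -w₀x(7L⁴-10L²x²+3x⁴)/(360LEI) = -(-11)·5·(7·10⁴-10·10²·5²+3·5⁴)/(360·10·100000) = 11/1536 m
Superposition: y = Σ y_i = -11/1536 m ≈ -0.007161 m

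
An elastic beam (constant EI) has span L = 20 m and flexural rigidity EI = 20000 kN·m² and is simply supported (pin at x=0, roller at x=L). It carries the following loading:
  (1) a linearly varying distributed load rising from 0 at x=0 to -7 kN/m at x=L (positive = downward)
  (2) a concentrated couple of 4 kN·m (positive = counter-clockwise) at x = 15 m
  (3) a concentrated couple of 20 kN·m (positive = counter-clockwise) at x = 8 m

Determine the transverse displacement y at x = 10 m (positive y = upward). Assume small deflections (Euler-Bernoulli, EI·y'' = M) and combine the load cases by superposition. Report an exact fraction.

Load 1 — triangular load w₀=-7 kN/m (0→w₀ over full span):
  y_1 = -w₀x(7L⁴-10L²x²+3x⁴)/(360LEI) = -(-7)·10·(7·20⁴-10·20²·10²+3·10⁴)/(360·20·20000) = 35/96 m
Load 2 — applied couple M₀=4 kN·m at a=15 m (b=L-a=5):
  y_2 = (M₀x³/(6L)+C₁x)/EI  [x≤a] with C₁=M₀(3b²-L²)/(6L)=-65/6 = (4·10³/(6·20)+(-65/6)·10)/20000 = -3/800 m
Load 3 — applied couple M₀=20 kN·m at a=8 m (b=L-a=12):
  y_3 = (M₀x³/(6L)-M₀(x-a)²/2+C₁x)/EI  [x>a] with C₁=M₀(3b²-L²)/(6L)=16/3 = (20·10³/(6·20)-20·(10-8)²/2+(16/3)·10)/20000 = 9/1000 m
Superposition: y = Σ y_i = 2219/6000 m ≈ 0.369833 m

y(10) = 2219/6000 m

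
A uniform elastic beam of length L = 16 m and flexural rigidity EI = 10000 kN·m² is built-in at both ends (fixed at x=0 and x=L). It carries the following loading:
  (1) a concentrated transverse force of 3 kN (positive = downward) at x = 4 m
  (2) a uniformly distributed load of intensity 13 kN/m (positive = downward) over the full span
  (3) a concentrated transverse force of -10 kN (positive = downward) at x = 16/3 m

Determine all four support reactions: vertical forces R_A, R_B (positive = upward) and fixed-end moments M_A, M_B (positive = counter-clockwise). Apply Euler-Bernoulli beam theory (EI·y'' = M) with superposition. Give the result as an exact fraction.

R_A = 85643/864 kN, M_A = 28121/108 kN·m, R_B = 88021/864 kN, M_B = -28915/108 kN·m

Load 1 — point force P=3 kN at a=4 m (b=L-a=12):
  R_A = Pb²(3a+b)/L³ = 3·12²·(3·4+12)/16³ = 81/32 kN
  M_A = Pab²/L² = 3·4·12²/16² = 27/4 kN·m
  R_B = Pa²(a+3b)/L³ = 3·4²·(4+3·12)/16³ = 15/32 kN
  M_B = -Pa²b/L² = -3·4²·12/16² = -9/4 kN·m
Load 2 — uniform load w=13 kN/m over full span:
  R_A = wL/2 = 13·16/2 = 104 kN
  M_A = wL²/12 = 13·16²/12 = 832/3 kN·m
  R_B = wL/2 = 13·16/2 = 104 kN
  M_B = -wL²/12 = -13·16²/12 = -832/3 kN·m
Load 3 — point force P=-10 kN at a=16/3 m (b=L-a=32/3):
  R_A = Pb²(3a+b)/L³ = (-10)·(32/3)²·(3·(16/3)+(32/3))/16³ = -200/27 kN
  M_A = Pab²/L² = (-10)·(16/3)·(32/3)²/16² = -640/27 kN·m
  R_B = Pa²(a+3b)/L³ = (-10)·(16/3)²·((16/3)+3·(32/3))/16³ = -70/27 kN
  M_B = -Pa²b/L² = -(-10)·(16/3)²·(32/3)/16² = 320/27 kN·m
Superposition: R_A = 85643/864 kN, M_A = 28121/108 kN·m, R_B = 88021/864 kN, M_B = -28915/108 kN·m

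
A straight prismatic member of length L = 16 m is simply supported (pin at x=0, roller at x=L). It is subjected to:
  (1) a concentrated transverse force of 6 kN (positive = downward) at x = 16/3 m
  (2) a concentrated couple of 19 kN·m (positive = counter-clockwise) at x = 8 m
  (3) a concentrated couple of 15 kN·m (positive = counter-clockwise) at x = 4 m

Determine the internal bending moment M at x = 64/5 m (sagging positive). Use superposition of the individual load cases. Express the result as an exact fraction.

M(64/5) = -2/5 kN·m

Load 1 — point force P=6 kN at a=16/3 m (b=L-a=32/3):
  M_1 = Pa(L-x)/L  [x>a] = 6·(16/3)·(16-(64/5))/16 = 32/5 kN·m
Load 2 — applied couple M₀=19 kN·m at a=8 m (b=L-a=8):
  M_2 = M₀x/L - M₀  [x>a] = 19·(64/5)/16 - 19 = -19/5 kN·m
Load 3 — applied couple M₀=15 kN·m at a=4 m (b=L-a=12):
  M_3 = M₀x/L - M₀  [x>a] = 15·(64/5)/16 - 15 = -3 kN·m
Superposition: M = Σ M_i = -2/5 kN·m ≈ -0.400000 kN·m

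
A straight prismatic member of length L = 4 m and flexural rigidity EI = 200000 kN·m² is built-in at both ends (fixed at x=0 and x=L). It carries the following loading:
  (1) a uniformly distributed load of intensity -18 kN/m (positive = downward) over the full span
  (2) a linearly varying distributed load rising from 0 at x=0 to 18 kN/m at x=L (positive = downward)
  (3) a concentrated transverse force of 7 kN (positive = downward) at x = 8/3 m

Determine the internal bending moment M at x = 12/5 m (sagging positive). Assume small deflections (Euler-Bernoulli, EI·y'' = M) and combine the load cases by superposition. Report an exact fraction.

Load 1 — uniform load w=-18 kN/m over full span:
  M_1 = wLx/2 - wL²/12 - wx²/2 = (-18)·4·(12/5)/2 - (-18)·4²/12 - (-18)·(12/5)²/2 = -264/25 kN·m
Load 2 — triangular load w₀=18 kN/m (0→w₀ over full span):
  M_2 = 3w₀Lx/20 - w₀L²/30 - w₀x³/(6L) = 3·18·4·(12/5)/20 - 18·4²/30 - 18·(12/5)³/(6·4) = 744/125 kN·m
Load 3 — point force P=7 kN at a=8/3 m (b=L-a=4/3):
  M_3 = Pb²(3a+b)x/L³ - Pab²/L²  [x≤a] = 7·(4/3)²·(3·(8/3)+(4/3))·(12/5)/4³ - 7·(8/3)·(4/3)²/4² = 308/135 kN·m
Superposition: M = Σ M_i = -7852/3375 kN·m ≈ -2.326519 kN·m

M(12/5) = -7852/3375 kN·m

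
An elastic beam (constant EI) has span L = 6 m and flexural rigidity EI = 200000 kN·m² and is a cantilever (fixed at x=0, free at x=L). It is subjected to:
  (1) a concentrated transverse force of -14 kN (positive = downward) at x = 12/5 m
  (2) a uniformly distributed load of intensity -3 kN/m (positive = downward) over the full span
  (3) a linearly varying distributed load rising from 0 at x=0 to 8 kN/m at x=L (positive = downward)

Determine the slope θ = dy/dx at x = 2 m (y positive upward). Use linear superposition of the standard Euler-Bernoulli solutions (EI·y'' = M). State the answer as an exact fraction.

Load 1 — point force P=-14 kN at a=12/5 m (b=L-a=18/5):
  θ_1 = -Px(2a-x)/(2EI)  [x≤a] = -(-14)·2·(2·(12/5)-2)/(2·200000) = 49/250000 rad
Load 2 — uniform load w=-3 kN/m over full span:
  θ_2 = -wx(x²-3Lx+3L²)/(6EI) = -(-3)·2·(2²-3·6·2+3·6²)/(6·200000) = 19/50000 rad
Load 3 — triangular load w₀=8 kN/m (0→w₀ over full span):
  θ_3 = (w₀Lx²/4-w₀L²x/3-w₀x⁴/(24L))/EI = (8·6·2²/4-8·6²·2/3-8·2⁴/(24·6))/200000 = -163/225000 rad
Superposition: θ = Σ θ_i = -167/1125000 rad ≈ -0.000148 rad

θ(2) = -167/1125000 rad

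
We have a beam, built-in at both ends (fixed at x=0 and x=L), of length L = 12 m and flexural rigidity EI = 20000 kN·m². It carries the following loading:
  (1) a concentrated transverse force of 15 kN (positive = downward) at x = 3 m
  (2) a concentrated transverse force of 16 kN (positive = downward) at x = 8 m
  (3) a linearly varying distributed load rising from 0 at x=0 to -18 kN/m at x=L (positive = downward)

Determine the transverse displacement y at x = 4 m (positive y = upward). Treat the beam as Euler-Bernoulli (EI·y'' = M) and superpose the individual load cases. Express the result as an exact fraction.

Load 1 — point force P=15 kN at a=3 m (b=L-a=9):
  y_1 = -Pa²(L-x)²(3bL-(3b+a)(L-x))/(6L³EI)  [x>a] = -15·3²·(12-4)²·(3·9·12-(3·9+3)·(12-4))/(6·12³·20000) = -7/2000 m
Load 2 — point force P=16 kN at a=8 m (b=L-a=4):
  y_2 = -Pb²x²(3aL-(3a+b)x)/(6L³EI)  [x≤a] = -16·4²·4²·(3·8·12-(3·8+4)·4)/(6·12³·20000) = -176/50625 m
Load 3 — triangular load w₀=-18 kN/m (0→w₀ over full span):
  y_3 = -w₀x²(L-x)²(x+2L)/(120LEI) = -(-18)·4²·(12-4)²·(4+2·12)/(120·12·20000) = 56/3125 m
Superposition: y = Σ y_i = 44321/4050000 m ≈ 0.010943 m

y(4) = 44321/4050000 m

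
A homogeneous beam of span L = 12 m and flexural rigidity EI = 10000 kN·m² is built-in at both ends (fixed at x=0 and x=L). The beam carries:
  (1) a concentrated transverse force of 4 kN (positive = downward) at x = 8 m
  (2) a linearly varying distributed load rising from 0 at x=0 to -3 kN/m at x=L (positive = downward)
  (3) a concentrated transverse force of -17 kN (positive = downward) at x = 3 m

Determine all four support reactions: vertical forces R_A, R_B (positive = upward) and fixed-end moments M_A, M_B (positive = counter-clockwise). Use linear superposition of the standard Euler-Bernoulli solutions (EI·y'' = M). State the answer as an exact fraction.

Load 1 — point force P=4 kN at a=8 m (b=L-a=4):
  R_A = Pb²(3a+b)/L³ = 4·4²·(3·8+4)/12³ = 28/27 kN
  M_A = Pab²/L² = 4·8·4²/12² = 32/9 kN·m
  R_B = Pa²(a+3b)/L³ = 4·8²·(8+3·4)/12³ = 80/27 kN
  M_B = -Pa²b/L² = -4·8²·4/12² = -64/9 kN·m
Load 2 — triangular load w₀=-3 kN/m (0→w₀ over full span):
  R_A = 3w₀L/20 = 3·(-3)·12/20 = -27/5 kN
  M_A = w₀L²/30 = (-3)·12²/30 = -72/5 kN·m
  R_B = 7w₀L/20 = 7·(-3)·12/20 = -63/5 kN
  M_B = -w₀L²/20 = -(-3)·12²/20 = 108/5 kN·m
Load 3 — point force P=-17 kN at a=3 m (b=L-a=9):
  R_A = Pb²(3a+b)/L³ = (-17)·9²·(3·3+9)/12³ = -459/32 kN
  M_A = Pab²/L² = (-17)·3·9²/12² = -459/16 kN·m
  R_B = Pa²(a+3b)/L³ = (-17)·3²·(3+3·9)/12³ = -85/32 kN
  M_B = -Pa²b/L² = -(-17)·3²·9/12² = 153/16 kN·m
Superposition: R_A = -80813/4320 kN, M_A = -28463/720 kN·m, R_B = -53107/4320 kN, M_B = 17317/720 kN·m

R_A = -80813/4320 kN, M_A = -28463/720 kN·m, R_B = -53107/4320 kN, M_B = 17317/720 kN·m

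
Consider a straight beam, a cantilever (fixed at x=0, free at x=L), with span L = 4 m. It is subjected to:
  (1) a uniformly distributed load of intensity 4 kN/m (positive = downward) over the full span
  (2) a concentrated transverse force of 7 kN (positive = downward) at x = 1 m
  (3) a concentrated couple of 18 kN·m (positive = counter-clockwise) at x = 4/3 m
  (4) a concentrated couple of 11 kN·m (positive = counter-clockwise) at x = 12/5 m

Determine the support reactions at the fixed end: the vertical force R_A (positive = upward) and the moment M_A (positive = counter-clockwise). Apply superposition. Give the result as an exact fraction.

Load 1 — uniform load w=4 kN/m over full span:
  R_A = wL = 4·4 = 16 kN
  M_A = wL²/2 = 4·4²/2 = 32 kN·m
Load 2 — point force P=7 kN at a=1 m (b=L-a=3):
  R_A = P = 7 kN
  M_A = Pa = 7·1 = 7 kN·m
Load 3 — applied couple M₀=18 kN·m at a=4/3 m (b=L-a=8/3):
  R_A = 0 kN
  M_A = -M₀ = -18 kN·m
Load 4 — applied couple M₀=11 kN·m at a=12/5 m (b=L-a=8/5):
  R_A = 0 kN
  M_A = -M₀ = -11 kN·m
Superposition: R_A = 23 kN, M_A = 10 kN·m

R_A = 23 kN, M_A = 10 kN·m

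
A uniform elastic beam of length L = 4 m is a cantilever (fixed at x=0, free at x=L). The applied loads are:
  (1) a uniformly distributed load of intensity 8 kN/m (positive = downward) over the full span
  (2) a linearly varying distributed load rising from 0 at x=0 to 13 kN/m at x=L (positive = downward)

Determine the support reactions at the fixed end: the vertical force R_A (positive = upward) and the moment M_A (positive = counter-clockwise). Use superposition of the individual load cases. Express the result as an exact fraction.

R_A = 58 kN, M_A = 400/3 kN·m

Load 1 — uniform load w=8 kN/m over full span:
  R_A = wL = 8·4 = 32 kN
  M_A = wL²/2 = 8·4²/2 = 64 kN·m
Load 2 — triangular load w₀=13 kN/m (0→w₀ over full span):
  R_A = w₀L/2 = 13·4/2 = 26 kN
  M_A = w₀L²/3 = 13·4²/3 = 208/3 kN·m
Superposition: R_A = 58 kN, M_A = 400/3 kN·m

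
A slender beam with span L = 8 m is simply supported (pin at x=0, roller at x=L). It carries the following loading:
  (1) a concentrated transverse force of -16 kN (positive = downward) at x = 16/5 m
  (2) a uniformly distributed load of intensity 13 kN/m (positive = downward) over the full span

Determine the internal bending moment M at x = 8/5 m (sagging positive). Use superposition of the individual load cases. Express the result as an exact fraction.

Load 1 — point force P=-16 kN at a=16/5 m (b=L-a=24/5):
  M_1 = Pbx/L  [x≤a] = (-16)·(24/5)·(8/5)/8 = -384/25 kN·m
Load 2 — uniform load w=13 kN/m over full span:
  M_2 = wx(L-x)/2 = 13·(8/5)·(8-(8/5))/2 = 1664/25 kN·m
Superposition: M = Σ M_i = 256/5 kN·m ≈ 51.200000 kN·m

M(8/5) = 256/5 kN·m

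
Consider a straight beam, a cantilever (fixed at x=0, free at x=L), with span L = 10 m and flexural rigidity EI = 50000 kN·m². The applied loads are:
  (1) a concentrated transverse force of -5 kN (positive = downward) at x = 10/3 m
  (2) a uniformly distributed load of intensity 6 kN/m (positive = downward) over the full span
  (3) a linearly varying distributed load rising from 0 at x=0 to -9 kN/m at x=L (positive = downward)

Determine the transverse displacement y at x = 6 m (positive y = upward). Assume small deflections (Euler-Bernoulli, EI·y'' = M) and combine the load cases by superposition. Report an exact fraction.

y(6) = 415249/50625000 m

Load 1 — point force P=-5 kN at a=10/3 m (b=L-a=20/3):
  y_1 = -Pa²(3x-a)/(6EI)  [x>a] = -(-5)·(10/3)²·(3·6-(10/3))/(6·50000) = 11/4050 m
Load 2 — uniform load w=6 kN/m over full span:
  y_2 = -wx²(x²-4Lx+6L²)/(24EI) = -6·6²·(6²-4·10·6+6·10²)/(24·50000) = -891/12500 m
Load 3 — triangular load w₀=-9 kN/m (0→w₀ over full span):
  y_3 = (w₀Lx³/12-w₀L²x²/6-w₀x⁵/(120L))/EI = ((-9)·10·6³/12-(-9)·10²·6²/6-(-9)·6⁵/(120·10))/50000 = 47979/625000 m
Superposition: y = Σ y_i = 415249/50625000 m ≈ 0.008202 m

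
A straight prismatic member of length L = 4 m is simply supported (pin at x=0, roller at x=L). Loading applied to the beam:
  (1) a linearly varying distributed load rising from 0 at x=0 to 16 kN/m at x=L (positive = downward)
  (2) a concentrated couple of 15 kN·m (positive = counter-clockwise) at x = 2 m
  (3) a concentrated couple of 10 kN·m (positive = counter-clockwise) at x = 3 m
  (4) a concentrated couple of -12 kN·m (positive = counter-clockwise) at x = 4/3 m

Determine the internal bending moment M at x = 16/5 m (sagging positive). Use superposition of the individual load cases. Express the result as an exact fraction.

M(16/5) = 1211/125 kN·m

Load 1 — triangular load w₀=16 kN/m (0→w₀ over full span):
  M_1 = w₀Lx/6 - w₀x³/(6L) = 16·4·(16/5)/6 - 16·(16/5)³/(6·4) = 1536/125 kN·m
Load 2 — applied couple M₀=15 kN·m at a=2 m (b=L-a=2):
  M_2 = M₀x/L - M₀  [x>a] = 15·(16/5)/4 - 15 = -3 kN·m
Load 3 — applied couple M₀=10 kN·m at a=3 m (b=L-a=1):
  M_3 = M₀x/L - M₀  [x>a] = 10·(16/5)/4 - 10 = -2 kN·m
Load 4 — applied couple M₀=-12 kN·m at a=4/3 m (b=L-a=8/3):
  M_4 = M₀x/L - M₀  [x>a] = (-12)·(16/5)/4 - (-12) = 12/5 kN·m
Superposition: M = Σ M_i = 1211/125 kN·m ≈ 9.688000 kN·m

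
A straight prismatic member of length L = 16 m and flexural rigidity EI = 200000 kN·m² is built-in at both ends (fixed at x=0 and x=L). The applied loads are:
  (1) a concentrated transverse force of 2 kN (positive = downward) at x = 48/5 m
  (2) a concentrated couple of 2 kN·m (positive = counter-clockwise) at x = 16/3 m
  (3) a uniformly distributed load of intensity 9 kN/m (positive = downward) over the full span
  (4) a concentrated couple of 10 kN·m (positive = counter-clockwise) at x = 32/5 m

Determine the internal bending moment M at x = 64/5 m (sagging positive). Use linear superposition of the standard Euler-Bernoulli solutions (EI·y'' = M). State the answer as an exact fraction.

Load 1 — point force P=2 kN at a=48/5 m (b=L-a=32/5):
  M_1 = Pa²(a+3b)(L-x)/L³ - Pa²b/L²  [x>a] = 2·(48/5)²·((48/5)+3·(32/5))·(16-(64/5))/16³ - 2·(48/5)²·(32/5)/16² = -288/625 kN·m
Load 2 — applied couple M₀=2 kN·m at a=16/3 m (b=L-a=32/3):
  M_2 = R_Ax - M_A - M₀  [x>a] with R_A=1/6, M_A=0 = (1/6)·(64/5) - 0 - 2 = 2/15 kN·m
Load 3 — uniform load w=9 kN/m over full span:
  M_3 = wLx/2 - wL²/12 - wx²/2 = 9·16·(64/5)/2 - 9·16²/12 - 9·(64/5)²/2 = -192/25 kN·m
Load 4 — applied couple M₀=10 kN·m at a=32/5 m (b=L-a=48/5):
  M_4 = R_Ax - M_A - M₀  [x>a] with R_A=9/10, M_A=6/5 = (9/10)·(64/5) - (6/5) - 10 = 8/25 kN·m
Superposition: M = Σ M_i = -14414/1875 kN·m ≈ -7.687467 kN·m

M(64/5) = -14414/1875 kN·m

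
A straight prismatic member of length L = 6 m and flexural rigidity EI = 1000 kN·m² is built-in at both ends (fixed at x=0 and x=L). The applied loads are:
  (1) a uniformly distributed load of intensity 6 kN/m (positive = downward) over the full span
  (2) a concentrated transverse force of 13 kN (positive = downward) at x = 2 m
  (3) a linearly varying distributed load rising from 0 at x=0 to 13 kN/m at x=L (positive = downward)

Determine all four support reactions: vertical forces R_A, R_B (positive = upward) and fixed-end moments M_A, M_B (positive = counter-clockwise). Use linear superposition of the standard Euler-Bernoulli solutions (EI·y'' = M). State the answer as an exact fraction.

Load 1 — uniform load w=6 kN/m over full span:
  R_A = wL/2 = 6·6/2 = 18 kN
  M_A = wL²/12 = 6·6²/12 = 18 kN·m
  R_B = wL/2 = 6·6/2 = 18 kN
  M_B = -wL²/12 = -6·6²/12 = -18 kN·m
Load 2 — point force P=13 kN at a=2 m (b=L-a=4):
  R_A = Pb²(3a+b)/L³ = 13·4²·(3·2+4)/6³ = 260/27 kN
  M_A = Pab²/L² = 13·2·4²/6² = 104/9 kN·m
  R_B = Pa²(a+3b)/L³ = 13·2²·(2+3·4)/6³ = 91/27 kN
  M_B = -Pa²b/L² = -13·2²·4/6² = -52/9 kN·m
Load 3 — triangular load w₀=13 kN/m (0→w₀ over full span):
  R_A = 3w₀L/20 = 3·13·6/20 = 117/10 kN
  M_A = w₀L²/30 = 13·6²/30 = 78/5 kN·m
  R_B = 7w₀L/20 = 7·13·6/20 = 273/10 kN
  M_B = -w₀L²/20 = -13·6²/20 = -117/5 kN·m
Superposition: R_A = 10619/270 kN, M_A = 2032/45 kN·m, R_B = 13141/270 kN, M_B = -2123/45 kN·m

R_A = 10619/270 kN, M_A = 2032/45 kN·m, R_B = 13141/270 kN, M_B = -2123/45 kN·m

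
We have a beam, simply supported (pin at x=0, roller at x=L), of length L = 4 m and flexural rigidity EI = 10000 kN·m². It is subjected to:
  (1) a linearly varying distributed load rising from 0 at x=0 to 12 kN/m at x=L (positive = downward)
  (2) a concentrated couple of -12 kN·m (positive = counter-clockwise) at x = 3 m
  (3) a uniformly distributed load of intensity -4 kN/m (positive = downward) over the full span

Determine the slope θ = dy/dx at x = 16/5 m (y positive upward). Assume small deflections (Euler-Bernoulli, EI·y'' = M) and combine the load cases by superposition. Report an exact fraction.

Load 1 — triangular load w₀=12 kN/m (0→w₀ over full span):
  θ_1 = -w₀(7L⁴-30L²x²+15x⁴)/(360LEI) = -12·(7·4⁴-30·4²·(16/5)²+15·(16/5)⁴)/(360·4·10000) = 1514/1171875 rad
Load 2 — applied couple M₀=-12 kN·m at a=3 m (b=L-a=1):
  θ_2 = (M₀x²/(2L)-M₀(x-a)+C₁)/EI  [x>a] with C₁=M₀(3b²-L²)/(6L)=13/2 = ((-12)·(16/5)²/(2·4)-(-12)·((16/5)-3)+(13/2))/10000 = -323/500000 rad
Load 3 — uniform load w=-4 kN/m over full span:
  θ_3 = -w(L³-6Lx²+4x³)/(24EI) = -(-4)·(4³-6·4·(16/5)²+4·(16/5)³)/(24·10000) = -66/78125 rad
Superposition: θ = Σ θ_i = -7457/37500000 rad ≈ -0.000199 rad

θ(16/5) = -7457/37500000 rad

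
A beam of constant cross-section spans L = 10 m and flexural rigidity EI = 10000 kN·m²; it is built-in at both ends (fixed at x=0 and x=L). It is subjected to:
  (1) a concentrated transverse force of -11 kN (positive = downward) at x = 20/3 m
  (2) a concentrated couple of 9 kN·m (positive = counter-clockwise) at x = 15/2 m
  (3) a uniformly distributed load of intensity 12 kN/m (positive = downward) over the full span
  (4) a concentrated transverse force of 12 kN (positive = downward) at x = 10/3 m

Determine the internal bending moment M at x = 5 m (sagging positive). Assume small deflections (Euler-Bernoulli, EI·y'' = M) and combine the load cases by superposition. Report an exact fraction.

M(5) = 1901/36 kN·m

Load 1 — point force P=-11 kN at a=20/3 m (b=L-a=10/3):
  M_1 = Pb²(3a+b)x/L³ - Pab²/L²  [x≤a] = (-11)·(10/3)²·(3·(20/3)+(10/3))·5/10³ - (-11)·(20/3)·(10/3)²/10² = -55/9 kN·m
Load 2 — applied couple M₀=9 kN·m at a=15/2 m (b=L-a=5/2):
  M_2 = R_Ax - M_A  [x≤a] with R_A=81/80, M_A=45/16 = (81/80)·5 - (45/16) = 9/4 kN·m
Load 3 — uniform load w=12 kN/m over full span:
  M_3 = wLx/2 - wL²/12 - wx²/2 = 12·10·5/2 - 12·10²/12 - 12·5²/2 = 50 kN·m
Load 4 — point force P=12 kN at a=10/3 m (b=L-a=20/3):
  M_4 = Pa²(a+3b)(L-x)/L³ - Pa²b/L²  [x>a] = 12·(10/3)²·((10/3)+3·(20/3))·(10-5)/10³ - 12·(10/3)²·(20/3)/10² = 20/3 kN·m
Superposition: M = Σ M_i = 1901/36 kN·m ≈ 52.805556 kN·m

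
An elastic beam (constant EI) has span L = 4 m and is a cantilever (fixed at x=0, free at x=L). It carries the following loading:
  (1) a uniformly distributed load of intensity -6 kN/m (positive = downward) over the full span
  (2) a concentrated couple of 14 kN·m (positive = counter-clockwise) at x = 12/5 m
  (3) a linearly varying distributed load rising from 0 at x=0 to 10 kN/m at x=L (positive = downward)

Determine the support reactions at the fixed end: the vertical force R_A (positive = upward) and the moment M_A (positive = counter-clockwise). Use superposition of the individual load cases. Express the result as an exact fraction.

R_A = -4 kN, M_A = -26/3 kN·m

Load 1 — uniform load w=-6 kN/m over full span:
  R_A = wL = (-6)·4 = -24 kN
  M_A = wL²/2 = (-6)·4²/2 = -48 kN·m
Load 2 — applied couple M₀=14 kN·m at a=12/5 m (b=L-a=8/5):
  R_A = 0 kN
  M_A = -M₀ = -14 kN·m
Load 3 — triangular load w₀=10 kN/m (0→w₀ over full span):
  R_A = w₀L/2 = 10·4/2 = 20 kN
  M_A = w₀L²/3 = 10·4²/3 = 160/3 kN·m
Superposition: R_A = -4 kN, M_A = -26/3 kN·m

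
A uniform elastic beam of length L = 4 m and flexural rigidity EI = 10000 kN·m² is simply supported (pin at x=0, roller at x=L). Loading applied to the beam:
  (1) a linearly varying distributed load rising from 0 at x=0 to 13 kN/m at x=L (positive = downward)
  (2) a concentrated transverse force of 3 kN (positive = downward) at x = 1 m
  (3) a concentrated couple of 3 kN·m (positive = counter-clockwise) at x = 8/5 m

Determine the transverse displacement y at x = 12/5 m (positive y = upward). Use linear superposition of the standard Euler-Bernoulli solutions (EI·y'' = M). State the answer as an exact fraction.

Load 1 — triangular load w₀=13 kN/m (0→w₀ over full span):
  y_1 = -w₀x(7L⁴-10L²x²+3x⁴)/(360LEI) = -13·(12/5)·(7·4⁴-10·4²·(12/5)²+3·(12/5)⁴)/(360·4·10000) = -61568/29296875 m
Load 2 — point force P=3 kN at a=1 m (b=L-a=3):
  y_2 = -Pa(L-x)(2Lx-a²-x²)/(6LEI)  [x>a] = -3·1·(4-(12/5))·(2·4·(12/5)-1²-(12/5)²)/(6·4·10000) = -311/1250000 m
Load 3 — applied couple M₀=3 kN·m at a=8/5 m (b=L-a=12/5):
  y_3 = (M₀x³/(6L)-M₀(x-a)²/2+C₁x)/EI  [x>a] with C₁=M₀(3b²-L²)/(6L)=4/25 = (3·(12/5)³/(6·4)-3·((12/5)-(8/5))²/2+(4/25)·(12/5))/10000 = 9/78125 m
Superposition: y = Σ y_i = -1047713/468750000 m ≈ -0.002235 m

y(12/5) = -1047713/468750000 m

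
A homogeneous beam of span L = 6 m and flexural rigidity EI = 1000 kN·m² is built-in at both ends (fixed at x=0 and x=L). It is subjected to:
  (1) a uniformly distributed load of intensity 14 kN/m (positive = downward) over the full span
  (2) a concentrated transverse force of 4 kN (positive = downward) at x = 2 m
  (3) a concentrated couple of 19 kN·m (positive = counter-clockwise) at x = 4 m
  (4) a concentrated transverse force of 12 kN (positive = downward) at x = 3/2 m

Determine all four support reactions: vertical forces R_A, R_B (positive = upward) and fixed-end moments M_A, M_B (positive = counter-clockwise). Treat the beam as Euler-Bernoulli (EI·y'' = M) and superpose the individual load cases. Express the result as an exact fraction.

Load 1 — uniform load w=14 kN/m over full span:
  R_A = wL/2 = 14·6/2 = 42 kN
  M_A = wL²/12 = 14·6²/12 = 42 kN·m
  R_B = wL/2 = 14·6/2 = 42 kN
  M_B = -wL²/12 = -14·6²/12 = -42 kN·m
Load 2 — point force P=4 kN at a=2 m (b=L-a=4):
  R_A = Pb²(3a+b)/L³ = 4·4²·(3·2+4)/6³ = 80/27 kN
  M_A = Pab²/L² = 4·2·4²/6² = 32/9 kN·m
  R_B = Pa²(a+3b)/L³ = 4·2²·(2+3·4)/6³ = 28/27 kN
  M_B = -Pa²b/L² = -4·2²·4/6² = -16/9 kN·m
Load 3 — applied couple M₀=19 kN·m at a=4 m (b=L-a=2):
  R_A = 6M₀ab/L³ = 6·19·4·2/6³ = 38/9 kN
  M_A = M₀b(2a-b)/L² = 19·2·(2·4-2)/6² = 19/3 kN·m
  R_B = -6M₀ab/L³ = -6·19·4·2/6³ = -38/9 kN
  M_B = M₀a(2b-a)/L² = 19·4·(2·2-4)/6² = 0 kN·m
Load 4 — point force P=12 kN at a=3/2 m (b=L-a=9/2):
  R_A = Pb²(3a+b)/L³ = 12·(9/2)²·(3·(3/2)+(9/2))/6³ = 81/8 kN
  M_A = Pab²/L² = 12·(3/2)·(9/2)²/6² = 81/8 kN·m
  R_B = Pa²(a+3b)/L³ = 12·(3/2)²·((3/2)+3·(9/2))/6³ = 15/8 kN
  M_B = -Pa²b/L² = -12·(3/2)²·(9/2)/6² = -27/8 kN·m
Superposition: R_A = 12811/216 kN, M_A = 4465/72 kN·m, R_B = 8789/216 kN, M_B = -3395/72 kN·m

R_A = 12811/216 kN, M_A = 4465/72 kN·m, R_B = 8789/216 kN, M_B = -3395/72 kN·m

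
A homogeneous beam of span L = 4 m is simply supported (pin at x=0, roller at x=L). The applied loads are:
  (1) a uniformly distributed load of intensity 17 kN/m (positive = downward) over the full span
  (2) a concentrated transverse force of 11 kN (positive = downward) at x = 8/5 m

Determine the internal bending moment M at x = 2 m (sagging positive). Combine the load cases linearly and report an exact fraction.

Load 1 — uniform load w=17 kN/m over full span:
  M_1 = wx(L-x)/2 = 17·2·(4-2)/2 = 34 kN·m
Load 2 — point force P=11 kN at a=8/5 m (b=L-a=12/5):
  M_2 = Pa(L-x)/L  [x>a] = 11·(8/5)·(4-2)/4 = 44/5 kN·m
Superposition: M = Σ M_i = 214/5 kN·m ≈ 42.800000 kN·m

M(2) = 214/5 kN·m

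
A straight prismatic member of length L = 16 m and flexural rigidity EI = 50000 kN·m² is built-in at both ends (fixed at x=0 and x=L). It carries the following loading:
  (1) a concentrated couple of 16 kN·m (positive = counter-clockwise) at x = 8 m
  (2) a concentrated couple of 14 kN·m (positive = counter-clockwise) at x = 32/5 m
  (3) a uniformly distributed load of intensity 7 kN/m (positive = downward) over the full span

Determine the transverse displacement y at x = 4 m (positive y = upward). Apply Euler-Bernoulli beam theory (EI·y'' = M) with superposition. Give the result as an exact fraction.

Load 1 — applied couple M₀=16 kN·m at a=8 m (b=L-a=8):
  y_1 = (R_Ax³/6 - M_Ax²/2)/EI  [x≤a] with R_A=3/2, M_A=4 = ((3/2)·4³/6 - 4·4²/2)/50000 = -1/3125 m
Load 2 — applied couple M₀=14 kN·m at a=32/5 m (b=L-a=48/5):
  y_2 = (R_Ax³/6 - M_Ax²/2)/EI  [x≤a] with R_A=63/50, M_A=42/25 = ((63/50)·4³/6 - (42/25)·4²/2)/50000 = 0 m
Load 3 — uniform load w=7 kN/m over full span:
  y_3 = -wx²(L-x)²/(24EI) = -7·4²·(16-4)²/(24·50000) = -42/3125 m
Superposition: y = Σ y_i = -43/3125 m ≈ -0.013760 m

y(4) = -43/3125 m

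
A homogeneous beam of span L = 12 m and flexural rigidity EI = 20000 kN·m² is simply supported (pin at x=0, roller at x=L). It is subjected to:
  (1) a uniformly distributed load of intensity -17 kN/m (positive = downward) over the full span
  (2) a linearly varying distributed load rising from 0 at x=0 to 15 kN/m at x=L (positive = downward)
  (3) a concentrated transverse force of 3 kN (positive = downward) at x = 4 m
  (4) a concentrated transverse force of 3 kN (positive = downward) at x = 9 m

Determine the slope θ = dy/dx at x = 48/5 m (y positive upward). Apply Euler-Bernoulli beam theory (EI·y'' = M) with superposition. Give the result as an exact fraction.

Load 1 — uniform load w=-17 kN/m over full span:
  θ_1 = -w(L³-6Lx²+4x³)/(24EI) = -(-17)·(12³-6·12·(48/5)²+4·(48/5)³)/(24·20000) = -15147/312500 rad
Load 2 — triangular load w₀=15 kN/m (0→w₀ over full span):
  θ_2 = -w₀(7L⁴-30L²x²+15x⁴)/(360LEI) = -15·(7·12⁴-30·12²·(48/5)²+15·(48/5)⁴)/(360·12·20000) = 6813/312500 rad
Load 3 — point force P=3 kN at a=4 m (b=L-a=8):
  θ_3 = -Pa(2L²-6Lx+3x²+a²)/(6LEI)  [x>a] = -3·4·(2·12²-6·12·(48/5)+3·(48/5)²+4²)/(6·12·20000) = 173/187500 rad
Load 4 — point force P=3 kN at a=9 m (b=L-a=3):
  θ_4 = -Pa(2L²-6Lx+3x²+a²)/(6LEI)  [x>a] = -3·9·(2·12²-6·12·(48/5)+3·(48/5)²+9²)/(6·12·20000) = 3429/4000000 rad
Superposition: θ = Σ θ_i = -1493333/60000000 rad ≈ -0.024889 rad

θ(48/5) = -1493333/60000000 rad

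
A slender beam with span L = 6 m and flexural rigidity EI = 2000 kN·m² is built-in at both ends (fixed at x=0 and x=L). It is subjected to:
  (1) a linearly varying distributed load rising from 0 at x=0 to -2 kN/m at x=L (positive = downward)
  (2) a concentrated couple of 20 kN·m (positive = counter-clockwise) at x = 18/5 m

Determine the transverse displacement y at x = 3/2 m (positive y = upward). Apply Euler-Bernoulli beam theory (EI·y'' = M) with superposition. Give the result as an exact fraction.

Load 1 — triangular load w₀=-2 kN/m (0→w₀ over full span):
  y_1 = -w₀x²(L-x)²(x+2L)/(120LEI) = -(-2)·(3/2)²·(6-(3/2))²·((3/2)+2·6)/(120·6·2000) = 2187/2560000 m
Load 2 — applied couple M₀=20 kN·m at a=18/5 m (b=L-a=12/5):
  y_2 = (R_Ax³/6 - M_Ax²/2)/EI  [x≤a] with R_A=24/5, M_A=32/5 = ((24/5)·(3/2)³/6 - (32/5)·(3/2)²/2)/2000 = -9/4000 m
Superposition: y = Σ y_i = -3573/2560000 m ≈ -0.001396 m

y(3/2) = -3573/2560000 m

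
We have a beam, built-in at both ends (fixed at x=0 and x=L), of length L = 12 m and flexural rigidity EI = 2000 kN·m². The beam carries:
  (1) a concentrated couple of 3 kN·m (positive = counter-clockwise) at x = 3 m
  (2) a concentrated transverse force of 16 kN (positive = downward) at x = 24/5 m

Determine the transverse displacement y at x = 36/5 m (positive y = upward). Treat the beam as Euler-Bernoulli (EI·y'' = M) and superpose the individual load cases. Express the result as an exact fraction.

y(36/5) = -803997/15625000 m

Load 1 — applied couple M₀=3 kN·m at a=3 m (b=L-a=9):
  y_1 = (R_Ax³/6 - M_Ax²/2 - M₀(x-a)²/2)/EI  [x>a] with R_A=9/32, M_A=-9/16 = ((9/32)·(36/5)³/6 - (-9/16)·(36/5)²/2 - 3·((36/5)-3)²/2)/2000 = 351/125000 m
Load 2 — point force P=16 kN at a=24/5 m (b=L-a=36/5):
  y_2 = -Pa²(L-x)²(3bL-(3b+a)(L-x))/(6L³EI)  [x>a] = -16·(24/5)²·(12-(36/5))²·(3·(36/5)·12-(3·(36/5)+(24/5))·(12-(36/5)))/(6·12³·2000) = -105984/1953125 m
Superposition: y = Σ y_i = -803997/15625000 m ≈ -0.051456 m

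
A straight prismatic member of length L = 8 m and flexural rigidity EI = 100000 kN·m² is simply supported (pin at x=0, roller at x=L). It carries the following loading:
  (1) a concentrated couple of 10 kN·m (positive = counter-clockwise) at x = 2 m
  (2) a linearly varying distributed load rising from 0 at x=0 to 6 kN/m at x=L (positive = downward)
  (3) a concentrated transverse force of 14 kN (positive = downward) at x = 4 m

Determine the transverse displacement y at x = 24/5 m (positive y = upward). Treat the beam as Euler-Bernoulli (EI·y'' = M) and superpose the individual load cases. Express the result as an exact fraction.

Load 1 — applied couple M₀=10 kN·m at a=2 m (b=L-a=6):
  y_1 = (M₀x³/(6L)-M₀(x-a)²/2+C₁x)/EI  [x>a] with C₁=M₀(3b²-L²)/(6L)=55/6 = (10·(24/5)³/(6·8)-10·((24/5)-2)²/2+(55/6)·(24/5))/100000 = 87/312500 m
Load 2 — triangular load w₀=6 kN/m (0→w₀ over full span):
  y_2 = -w₀x(7L⁴-10L²x²+3x⁴)/(360LEI) = -6·(24/5)·(7·8⁴-10·8²·(24/5)²+3·(24/5)⁴)/(360·8·100000) = -75776/48828125 m
Load 3 — point force P=14 kN at a=4 m (b=L-a=4):
  y_3 = -Pa(L-x)(2Lx-a²-x²)/(6LEI)  [x>a] = -14·4·(8-(24/5))·(2·8·(24/5)-4²-(24/5)²)/(6·8·100000) = -1652/1171875 m
Superposition: y = Σ y_i = -1572187/585937500 m ≈ -0.002683 m

y(24/5) = -1572187/585937500 m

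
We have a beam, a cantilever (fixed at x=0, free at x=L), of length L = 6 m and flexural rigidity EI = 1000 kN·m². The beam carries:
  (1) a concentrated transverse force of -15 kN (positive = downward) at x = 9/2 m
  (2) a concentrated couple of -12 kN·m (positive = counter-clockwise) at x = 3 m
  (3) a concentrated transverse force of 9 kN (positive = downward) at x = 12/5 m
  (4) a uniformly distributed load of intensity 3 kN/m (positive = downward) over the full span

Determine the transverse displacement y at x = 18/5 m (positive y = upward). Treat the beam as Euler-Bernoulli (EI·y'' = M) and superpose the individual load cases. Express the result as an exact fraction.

y(18/5) = -36477/625000 m

Load 1 — point force P=-15 kN at a=9/2 m (b=L-a=3/2):
  y_1 = -Px²(3a-x)/(6EI)  [x≤a] = -(-15)·(18/5)²·(3·(9/2)-(18/5))/(6·1000) = 8019/25000 m
Load 2 — applied couple M₀=-12 kN·m at a=3 m (b=L-a=3):
  y_2 = M₀a(2x-a)/(2EI)  [x>a] = (-12)·3·(2·(18/5)-3)/(2·1000) = -189/2500 m
Load 3 — point force P=9 kN at a=12/5 m (b=L-a=18/5):
  y_3 = -Pa²(3x-a)/(6EI)  [x>a] = -9·(12/5)²·(3·(18/5)-(12/5))/(6·1000) = -1134/15625 m
Load 4 — uniform load w=3 kN/m over full span:
  y_4 = -wx²(x²-4Lx+6L²)/(24EI) = -3·(18/5)²·((18/5)²-4·6·(18/5)+6·6²)/(24·1000) = -72171/312500 m
Superposition: y = Σ y_i = -36477/625000 m ≈ -0.058363 m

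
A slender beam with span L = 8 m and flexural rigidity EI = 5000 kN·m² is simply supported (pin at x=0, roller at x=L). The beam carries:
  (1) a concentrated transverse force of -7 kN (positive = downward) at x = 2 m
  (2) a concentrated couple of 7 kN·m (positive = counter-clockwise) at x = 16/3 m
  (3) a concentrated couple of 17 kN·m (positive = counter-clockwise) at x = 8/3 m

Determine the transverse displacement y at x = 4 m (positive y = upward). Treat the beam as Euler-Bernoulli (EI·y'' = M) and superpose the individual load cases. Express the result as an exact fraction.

Load 1 — point force P=-7 kN at a=2 m (b=L-a=6):
  y_1 = -Pa(L-x)(2Lx-a²-x²)/(6LEI)  [x>a] = -(-7)·2·(8-4)·(2·8·4-2²-4²)/(6·8·5000) = 77/7500 m
Load 2 — applied couple M₀=7 kN·m at a=16/3 m (b=L-a=8/3):
  y_2 = (M₀x³/(6L)+C₁x)/EI  [x≤a] with C₁=M₀(3b²-L²)/(6L)=-56/9 = (7·4³/(6·8)+(-56/9)·4)/5000 = -7/2250 m
Load 3 — applied couple M₀=17 kN·m at a=8/3 m (b=L-a=16/3):
  y_3 = (M₀x³/(6L)-M₀(x-a)²/2+C₁x)/EI  [x>a] with C₁=M₀(3b²-L²)/(6L)=68/9 = (17·4³/(6·8)-17·(4-(8/3))²/2+(68/9)·4)/5000 = 17/2250 m
Superposition: y = Σ y_i = 331/22500 m ≈ 0.014711 m

y(4) = 331/22500 m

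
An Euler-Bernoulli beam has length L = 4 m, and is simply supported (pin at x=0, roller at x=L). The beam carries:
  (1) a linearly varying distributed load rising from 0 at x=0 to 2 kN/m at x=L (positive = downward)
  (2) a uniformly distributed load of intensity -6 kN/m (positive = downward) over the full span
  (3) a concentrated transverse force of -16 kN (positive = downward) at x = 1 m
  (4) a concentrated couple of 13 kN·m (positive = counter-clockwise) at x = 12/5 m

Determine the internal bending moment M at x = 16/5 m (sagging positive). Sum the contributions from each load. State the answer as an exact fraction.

M(16/5) = -1493/125 kN·m

Load 1 — triangular load w₀=2 kN/m (0→w₀ over full span):
  M_1 = w₀Lx/6 - w₀x³/(6L) = 2·4·(16/5)/6 - 2·(16/5)³/(6·4) = 192/125 kN·m
Load 2 — uniform load w=-6 kN/m over full span:
  M_2 = wx(L-x)/2 = (-6)·(16/5)·(4-(16/5))/2 = -192/25 kN·m
Load 3 — point force P=-16 kN at a=1 m (b=L-a=3):
  M_3 = Pa(L-x)/L  [x>a] = (-16)·1·(4-(16/5))/4 = -16/5 kN·m
Load 4 — applied couple M₀=13 kN·m at a=12/5 m (b=L-a=8/5):
  M_4 = M₀x/L - M₀  [x>a] = 13·(16/5)/4 - 13 = -13/5 kN·m
Superposition: M = Σ M_i = -1493/125 kN·m ≈ -11.944000 kN·m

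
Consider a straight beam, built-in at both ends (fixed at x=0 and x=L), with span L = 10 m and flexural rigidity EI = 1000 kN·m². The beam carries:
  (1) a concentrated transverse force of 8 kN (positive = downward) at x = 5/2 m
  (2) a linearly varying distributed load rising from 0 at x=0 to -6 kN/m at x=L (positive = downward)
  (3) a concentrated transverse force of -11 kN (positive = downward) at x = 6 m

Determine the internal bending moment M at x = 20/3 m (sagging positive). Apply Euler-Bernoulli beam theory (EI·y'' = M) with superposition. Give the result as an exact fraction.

M(20/3) = -48259/2700 kN·m

Load 1 — point force P=8 kN at a=5/2 m (b=L-a=15/2):
  M_1 = Pa²(a+3b)(L-x)/L³ - Pa²b/L²  [x>a] = 8·(5/2)²·((5/2)+3·(15/2))·(10-(20/3))/10³ - 8·(5/2)²·(15/2)/10² = 5/12 kN·m
Load 2 — triangular load w₀=-6 kN/m (0→w₀ over full span):
  M_2 = 3w₀Lx/20 - w₀L²/30 - w₀x³/(6L) = 3·(-6)·10·(20/3)/20 - (-6)·10²/30 - (-6)·(20/3)³/(6·10) = -280/27 kN·m
Load 3 — point force P=-11 kN at a=6 m (b=L-a=4):
  M_3 = Pa²(a+3b)(L-x)/L³ - Pa²b/L²  [x>a] = (-11)·6²·(6+3·4)·(10-(20/3))/10³ - (-11)·6²·4/10² = -198/25 kN·m
Superposition: M = Σ M_i = -48259/2700 kN·m ≈ -17.873704 kN·m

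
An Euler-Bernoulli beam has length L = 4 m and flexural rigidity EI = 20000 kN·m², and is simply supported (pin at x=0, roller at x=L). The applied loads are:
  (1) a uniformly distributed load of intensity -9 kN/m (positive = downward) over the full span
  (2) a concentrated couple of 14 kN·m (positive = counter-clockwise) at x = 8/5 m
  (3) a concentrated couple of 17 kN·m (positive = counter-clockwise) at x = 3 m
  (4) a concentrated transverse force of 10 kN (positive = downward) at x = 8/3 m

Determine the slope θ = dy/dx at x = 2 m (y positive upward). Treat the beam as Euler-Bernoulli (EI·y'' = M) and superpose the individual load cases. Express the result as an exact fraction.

θ(2) = 3301/324000000 rad

Load 1 — uniform load w=-9 kN/m over full span:
  θ_1 = -w(L³-6Lx²+4x³)/(24EI) = -(-9)·(4³-6·4·2²+4·2³)/(24·20000) = 0 rad
Load 2 — applied couple M₀=14 kN·m at a=8/5 m (b=L-a=12/5):
  θ_2 = (M₀x²/(2L)-M₀(x-a)+C₁)/EI  [x>a] with C₁=M₀(3b²-L²)/(6L)=56/75 = (14·2²/(2·4)-14·(2-(8/5))+(56/75))/20000 = 161/1500000 rad
Load 3 — applied couple M₀=17 kN·m at a=3 m (b=L-a=1):
  θ_3 = (M₀x²/(2L)+C₁)/EI  [x≤a] with C₁=M₀(3b²-L²)/(6L)=-221/24 = (17·2²/(2·4)+(-221/24))/20000 = -17/480000 rad
Load 4 — point force P=10 kN at a=8/3 m (b=L-a=4/3):
  θ_4 = -Pb(L²-b²-3x²)/(6LEI)  [x≤a] = -10·(4/3)·(4²-(4/3)²-3·2²)/(6·4·20000) = -1/16200 rad
Superposition: θ = Σ θ_i = 3301/324000000 rad ≈ 0.000010 rad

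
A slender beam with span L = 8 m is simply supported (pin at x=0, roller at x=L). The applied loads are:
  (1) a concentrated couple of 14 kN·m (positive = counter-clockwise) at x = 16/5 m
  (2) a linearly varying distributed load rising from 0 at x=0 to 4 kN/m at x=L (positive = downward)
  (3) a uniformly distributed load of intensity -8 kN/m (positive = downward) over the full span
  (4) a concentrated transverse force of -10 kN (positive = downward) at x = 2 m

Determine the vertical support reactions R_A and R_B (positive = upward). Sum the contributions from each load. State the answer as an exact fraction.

R_A = -389/12 kN, R_B = -307/12 kN

Load 1 — applied couple M₀=14 kN·m at a=16/5 m (b=L-a=24/5):
  R_A = M₀/L = 14/8 = 7/4 kN
  R_B = -M₀/L = -14/8 = -7/4 kN
Load 2 — triangular load w₀=4 kN/m (0→w₀ over full span):
  R_A = w₀L/6 = 4·8/6 = 16/3 kN
  R_B = w₀L/3 = 4·8/3 = 32/3 kN
Load 3 — uniform load w=-8 kN/m over full span:
  R_A = wL/2 = (-8)·8/2 = -32 kN
  R_B = wL/2 = (-8)·8/2 = -32 kN
Load 4 — point force P=-10 kN at a=2 m (b=L-a=6):
  R_A = Pb/L = (-10)·6/8 = -15/2 kN
  R_B = Pa/L = (-10)·2/8 = -5/2 kN
Superposition: R_A = -389/12 kN, R_B = -307/12 kN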